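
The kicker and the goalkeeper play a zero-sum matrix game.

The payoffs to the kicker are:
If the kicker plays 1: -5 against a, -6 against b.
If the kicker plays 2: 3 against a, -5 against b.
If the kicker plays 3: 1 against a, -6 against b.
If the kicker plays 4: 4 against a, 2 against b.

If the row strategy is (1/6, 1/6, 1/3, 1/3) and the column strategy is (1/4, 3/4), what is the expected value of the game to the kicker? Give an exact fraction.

Against (1/4, 3/4), each row's expected payoff is 1: -23/4; 2: -3; 3: -17/4; 4: 5/2.
Taking the (1/6, 1/6, 1/3, 1/3)-weighted average: (1/6)·(-23/4) + (1/6)·(-3) + (1/3)·(-17/4) + (1/3)·(5/2) = -49/24.

-49/24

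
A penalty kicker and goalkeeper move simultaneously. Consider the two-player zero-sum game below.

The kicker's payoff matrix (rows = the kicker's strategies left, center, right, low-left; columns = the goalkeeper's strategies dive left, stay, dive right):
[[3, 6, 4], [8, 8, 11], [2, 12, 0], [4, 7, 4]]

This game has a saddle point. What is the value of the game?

Row minima: 3, 8, 0, 4 → the kicker's maximin is 8.
Column maxima: 8, 12, 11 → the goalkeeper's minimax is 8.
They coincide at (center, dive left), so the value is 8.

8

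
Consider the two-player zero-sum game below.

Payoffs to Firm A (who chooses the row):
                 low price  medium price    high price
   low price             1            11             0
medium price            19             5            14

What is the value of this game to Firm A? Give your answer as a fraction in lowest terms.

77/10

Column low price is strictly dominated by high price for Firm B (it gives Firm A more in every row).
The remaining 2×2 game on (low price, medium price) × (medium price, high price) has no saddle point. Let Firm A play low price with probability p; indifference gives 11p + 5(1−p) = 14(1−p), so p = 9/20.
Similarly Firm B's optimal q on medium price is 7/10, and the value is 11·(7/10) + (0)·(3/10) = 77/10.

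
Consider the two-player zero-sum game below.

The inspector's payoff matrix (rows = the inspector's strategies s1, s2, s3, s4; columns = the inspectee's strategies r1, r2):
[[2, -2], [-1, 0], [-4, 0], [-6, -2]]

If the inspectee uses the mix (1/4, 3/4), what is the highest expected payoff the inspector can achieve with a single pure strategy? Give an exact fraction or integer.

s1: (2)·(1/4) + (-2)·(3/4) = -1.
s2: (-1)·(1/4) + (0)·(3/4) = -1/4.
s3: (-4)·(1/4) + (0)·(3/4) = -1.
s4: (-6)·(1/4) + (-2)·(3/4) = -3.
The best pure response is s2 with expected payoff -1/4.

-1/4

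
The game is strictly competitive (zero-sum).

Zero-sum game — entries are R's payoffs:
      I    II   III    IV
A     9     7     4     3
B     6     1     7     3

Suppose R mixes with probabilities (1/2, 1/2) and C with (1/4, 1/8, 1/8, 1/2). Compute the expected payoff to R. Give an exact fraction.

73/16

Against (1/4, 1/8, 1/8, 1/2), each row's expected payoff is A: 41/8; B: 4.
Taking the (1/2, 1/2)-weighted average: (1/2)·(41/8) + (1/2)·(4) = 73/16.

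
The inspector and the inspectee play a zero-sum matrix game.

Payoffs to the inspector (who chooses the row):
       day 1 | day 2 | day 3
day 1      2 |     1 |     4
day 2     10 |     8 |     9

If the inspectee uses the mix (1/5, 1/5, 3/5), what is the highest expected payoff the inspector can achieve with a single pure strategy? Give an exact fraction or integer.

day 1: (2)·(1/5) + (1)·(1/5) + (4)·(3/5) = 3.
day 2: (10)·(1/5) + (8)·(1/5) + (9)·(3/5) = 9.
The best pure response is day 2 with expected payoff 9.

9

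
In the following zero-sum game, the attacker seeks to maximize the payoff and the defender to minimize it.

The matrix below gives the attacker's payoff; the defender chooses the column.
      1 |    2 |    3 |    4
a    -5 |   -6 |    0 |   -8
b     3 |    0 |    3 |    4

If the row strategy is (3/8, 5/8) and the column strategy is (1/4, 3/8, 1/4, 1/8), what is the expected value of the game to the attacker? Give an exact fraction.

Against (1/4, 3/8, 1/4, 1/8), each row's expected payoff is a: -9/2; b: 2.
Taking the (3/8, 5/8)-weighted average: (3/8)·(-9/2) + (5/8)·(2) = -7/16.

-7/16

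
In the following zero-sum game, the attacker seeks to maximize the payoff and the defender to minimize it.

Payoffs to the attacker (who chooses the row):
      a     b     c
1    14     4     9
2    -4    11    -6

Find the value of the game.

123/22

Column a is strictly dominated by c for the defender (it gives the attacker more in every row).
The remaining 2×2 game on (1, 2) × (b, c) has no saddle point. Let the attacker play 1 with probability p; indifference gives 4p + 11(1−p) = 9p − 6(1−p), so p = 17/22.
Similarly the defender's optimal q on b is 15/22, and the value is 4·(15/22) + (9)·(7/22) = 123/22.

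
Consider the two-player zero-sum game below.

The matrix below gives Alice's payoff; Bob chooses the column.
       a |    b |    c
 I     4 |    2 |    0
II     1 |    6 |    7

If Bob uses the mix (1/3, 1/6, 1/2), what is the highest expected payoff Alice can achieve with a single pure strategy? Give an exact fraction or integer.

I: (4)·(1/3) + (2)·(1/6) + (0)·(1/2) = 5/3.
II: (1)·(1/3) + (6)·(1/6) + (7)·(1/2) = 29/6.
The best pure response is II with expected payoff 29/6.

29/6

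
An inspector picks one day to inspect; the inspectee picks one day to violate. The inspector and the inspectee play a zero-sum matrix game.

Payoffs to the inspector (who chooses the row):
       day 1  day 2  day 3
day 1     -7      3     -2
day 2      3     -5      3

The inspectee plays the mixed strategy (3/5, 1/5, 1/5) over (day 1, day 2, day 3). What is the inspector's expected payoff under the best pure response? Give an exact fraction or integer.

day 1: (-7)·(3/5) + (3)·(1/5) + (-2)·(1/5) = -4.
day 2: (3)·(3/5) + (-5)·(1/5) + (3)·(1/5) = 7/5.
The best pure response is day 2 with expected payoff 7/5.

7/5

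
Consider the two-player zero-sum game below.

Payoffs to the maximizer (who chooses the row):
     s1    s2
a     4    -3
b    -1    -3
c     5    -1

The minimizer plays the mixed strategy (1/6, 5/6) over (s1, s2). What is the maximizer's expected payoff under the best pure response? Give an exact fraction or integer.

a: (4)·(1/6) + (-3)·(5/6) = -11/6.
b: (-1)·(1/6) + (-3)·(5/6) = -8/3.
c: (5)·(1/6) + (-1)·(5/6) = 0.
The best pure response is c with expected payoff 0.

0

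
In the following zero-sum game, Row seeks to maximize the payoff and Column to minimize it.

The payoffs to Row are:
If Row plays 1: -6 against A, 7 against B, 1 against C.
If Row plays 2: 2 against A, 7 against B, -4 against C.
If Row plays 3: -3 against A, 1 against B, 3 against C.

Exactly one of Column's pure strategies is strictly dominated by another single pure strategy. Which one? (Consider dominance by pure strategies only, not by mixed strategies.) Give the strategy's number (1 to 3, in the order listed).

2

Column prefers columns that give Row less. Compare B with A: -6 < 7, 2 < 7, -3 < 1.
So A strictly dominates B for Column; B is strictly dominated.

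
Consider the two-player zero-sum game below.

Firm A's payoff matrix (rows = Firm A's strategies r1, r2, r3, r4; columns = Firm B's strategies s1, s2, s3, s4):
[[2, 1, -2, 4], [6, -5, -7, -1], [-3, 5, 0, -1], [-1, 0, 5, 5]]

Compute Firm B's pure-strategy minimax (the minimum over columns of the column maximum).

5

The worst case (largest entry) in each column is s1: 6, s2: 5, s3: 5, s4: 5.
The best (smallest) of these is 5.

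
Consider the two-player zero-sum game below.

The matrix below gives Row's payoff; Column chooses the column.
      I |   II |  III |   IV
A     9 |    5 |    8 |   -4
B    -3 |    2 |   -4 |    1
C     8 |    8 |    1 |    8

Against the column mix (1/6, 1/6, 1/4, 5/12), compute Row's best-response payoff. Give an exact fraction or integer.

25/4

A: (9)·(1/6) + (5)·(1/6) + (8)·(1/4) + (-4)·(5/12) = 8/3.
B: (-3)·(1/6) + (2)·(1/6) + (-4)·(1/4) + (1)·(5/12) = -3/4.
C: (8)·(1/6) + (8)·(1/6) + (1)·(1/4) + (8)·(5/12) = 25/4.
The best pure response is C with expected payoff 25/4.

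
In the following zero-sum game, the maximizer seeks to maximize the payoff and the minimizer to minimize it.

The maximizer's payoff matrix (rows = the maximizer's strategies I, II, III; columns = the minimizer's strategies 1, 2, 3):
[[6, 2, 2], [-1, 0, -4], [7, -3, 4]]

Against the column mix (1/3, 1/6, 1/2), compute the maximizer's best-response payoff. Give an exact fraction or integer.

I: (6)·(1/3) + (2)·(1/6) + (2)·(1/2) = 10/3.
II: (-1)·(1/3) + (0)·(1/6) + (-4)·(1/2) = -7/3.
III: (7)·(1/3) + (-3)·(1/6) + (4)·(1/2) = 23/6.
The best pure response is III with expected payoff 23/6.

23/6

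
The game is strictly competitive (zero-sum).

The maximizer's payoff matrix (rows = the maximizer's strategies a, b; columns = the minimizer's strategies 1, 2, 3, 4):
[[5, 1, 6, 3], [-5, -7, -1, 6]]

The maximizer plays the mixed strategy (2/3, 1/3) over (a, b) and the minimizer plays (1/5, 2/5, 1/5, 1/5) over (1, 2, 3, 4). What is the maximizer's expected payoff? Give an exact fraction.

6/5

Against (1/5, 2/5, 1/5, 1/5), each row's expected payoff is a: 16/5; b: -14/5.
Taking the (2/3, 1/3)-weighted average: (2/3)·(16/5) + (1/3)·(-14/5) = 6/5.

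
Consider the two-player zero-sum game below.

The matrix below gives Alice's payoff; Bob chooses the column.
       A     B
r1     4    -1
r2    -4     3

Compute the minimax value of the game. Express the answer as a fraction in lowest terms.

Row minima are -1 and -4, so Alice's maximin is -1; column maxima are 4 and 3, so Bob's minimax is 3. These differ, so the equilibrium is in mixed strategies.
Let Alice play r1 with probability p. Bob is indifferent when 4p − 4(1−p) = −p + 3(1−p), giving p = 7/12.
Let Bob play A with probability q. Alice is indifferent when 4q − (1−q) = −4q + 3(1−q), giving q = 1/3.
The value is 4·(1/3) + (-1)·(2/3) = 2/3.

2/3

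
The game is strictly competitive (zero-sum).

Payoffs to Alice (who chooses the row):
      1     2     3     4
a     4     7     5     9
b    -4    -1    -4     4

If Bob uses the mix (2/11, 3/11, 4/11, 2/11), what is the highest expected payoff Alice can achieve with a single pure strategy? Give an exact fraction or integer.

a: (4)·(2/11) + (7)·(3/11) + (5)·(4/11) + (9)·(2/11) = 67/11.
b: (-4)·(2/11) + (-1)·(3/11) + (-4)·(4/11) + (4)·(2/11) = -19/11.
The best pure response is a with expected payoff 67/11.

67/11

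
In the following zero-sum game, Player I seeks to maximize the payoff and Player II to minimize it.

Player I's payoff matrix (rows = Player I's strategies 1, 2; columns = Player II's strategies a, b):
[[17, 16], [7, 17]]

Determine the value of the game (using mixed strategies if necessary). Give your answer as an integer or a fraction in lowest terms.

Row minima are 16 and 7, so Player I's maximin is 16; column maxima are 17 and 17, so Player II's minimax is 17. These differ, so the equilibrium is in mixed strategies.
Let Player I play 1 with probability p. Player II is indifferent when 17p + 7(1−p) = 16p + 17(1−p), giving p = 10/11.
Let Player II play a with probability q. Player I is indifferent when 17q + 16(1−q) = 7q + 17(1−q), giving q = 1/11.
The value is 17·(1/11) + (16)·(10/11) = 177/11.

177/11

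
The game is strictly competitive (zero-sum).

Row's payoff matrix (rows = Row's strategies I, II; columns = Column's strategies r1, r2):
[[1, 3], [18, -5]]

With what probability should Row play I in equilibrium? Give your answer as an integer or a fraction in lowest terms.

Row minima are 1 and -5, so Row's maximin is 1; column maxima are 18 and 3, so Column's minimax is 3. These differ, so the equilibrium is in mixed strategies.
Let Row play I with probability p. Column is indifferent when p + 18(1−p) = 3p − 5(1−p), giving p = 23/25.

23/25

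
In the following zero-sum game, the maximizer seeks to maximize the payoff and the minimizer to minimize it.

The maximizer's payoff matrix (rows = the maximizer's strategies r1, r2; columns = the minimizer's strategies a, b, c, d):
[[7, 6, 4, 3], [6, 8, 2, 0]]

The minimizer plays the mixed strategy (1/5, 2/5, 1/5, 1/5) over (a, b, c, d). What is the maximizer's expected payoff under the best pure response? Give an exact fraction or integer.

26/5

r1: (7)·(1/5) + (6)·(2/5) + (4)·(1/5) + (3)·(1/5) = 26/5.
r2: (6)·(1/5) + (8)·(2/5) + (2)·(1/5) + (0)·(1/5) = 24/5.
The best pure response is r1 with expected payoff 26/5.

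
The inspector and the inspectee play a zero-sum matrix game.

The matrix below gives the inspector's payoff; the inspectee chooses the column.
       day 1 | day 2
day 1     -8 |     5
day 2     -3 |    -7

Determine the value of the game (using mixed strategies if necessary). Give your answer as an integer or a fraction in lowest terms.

Row minima are -8 and -7, so the inspector's maximin is -7; column maxima are -3 and 5, so the inspectee's minimax is -3. These differ, so the equilibrium is in mixed strategies.
Let the inspector play day 1 with probability p. The inspectee is indifferent when −8p − 3(1−p) = 5p − 7(1−p), giving p = 4/17.
Let the inspectee play day 1 with probability q. The inspector is indifferent when −8q + 5(1−q) = −3q − 7(1−q), giving q = 12/17.
The value is -8·(12/17) + (5)·(5/17) = -71/17.

-71/17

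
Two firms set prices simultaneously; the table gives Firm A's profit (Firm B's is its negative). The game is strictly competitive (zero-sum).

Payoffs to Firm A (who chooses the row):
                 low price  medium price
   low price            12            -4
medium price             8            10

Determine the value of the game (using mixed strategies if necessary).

76/9

Row minima are -4 and 8, so Firm A's maximin is 8; column maxima are 12 and 10, so Firm B's minimax is 10. These differ, so the equilibrium is in mixed strategies.
Let Firm A play low price with probability p. Firm B is indifferent when 12p + 8(1−p) = −4p + 10(1−p), giving p = 1/9.
Let Firm B play low price with probability q. Firm A is indifferent when 12q − 4(1−q) = 8q + 10(1−q), giving q = 7/9.
The value is 12·(7/9) + (-4)·(2/9) = 76/9.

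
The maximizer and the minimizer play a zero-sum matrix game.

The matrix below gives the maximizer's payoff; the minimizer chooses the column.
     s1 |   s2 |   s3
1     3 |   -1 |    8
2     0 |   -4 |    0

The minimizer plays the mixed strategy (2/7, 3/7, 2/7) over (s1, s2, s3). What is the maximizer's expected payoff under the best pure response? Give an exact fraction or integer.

1: (3)·(2/7) + (-1)·(3/7) + (8)·(2/7) = 19/7.
2: (0)·(2/7) + (-4)·(3/7) + (0)·(2/7) = -12/7.
The best pure response is 1 with expected payoff 19/7.

19/7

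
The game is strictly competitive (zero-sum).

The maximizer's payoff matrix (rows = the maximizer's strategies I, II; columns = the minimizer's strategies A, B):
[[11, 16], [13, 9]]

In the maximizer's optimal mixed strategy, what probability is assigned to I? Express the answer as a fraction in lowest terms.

Row minima are 11 and 9, so the maximizer's maximin is 11; column maxima are 13 and 16, so the minimizer's minimax is 13. These differ, so the equilibrium is in mixed strategies.
Let the maximizer play I with probability p. The minimizer is indifferent when 11p + 13(1−p) = 16p + 9(1−p), giving p = 4/9.

4/9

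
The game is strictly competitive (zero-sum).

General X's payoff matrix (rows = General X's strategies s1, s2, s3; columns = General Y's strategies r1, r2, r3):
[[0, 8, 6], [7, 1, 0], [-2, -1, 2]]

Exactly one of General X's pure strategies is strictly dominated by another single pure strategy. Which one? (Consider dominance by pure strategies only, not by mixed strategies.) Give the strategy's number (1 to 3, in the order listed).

3

Compare s3 with s1: 0 > -2, 8 > -1, 6 > 2.
So s1 strictly dominates s3 for General X; s3 is strictly dominated.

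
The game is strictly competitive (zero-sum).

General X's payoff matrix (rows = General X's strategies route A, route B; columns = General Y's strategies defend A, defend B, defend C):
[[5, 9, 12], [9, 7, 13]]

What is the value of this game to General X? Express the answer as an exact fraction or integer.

Column defend C is strictly dominated by defend B for General Y (it gives General X more in every row).
The remaining 2×2 game on (route A, route B) × (defend A, defend B) has no saddle point. Let General X play route A with probability p; indifference gives 5p + 9(1−p) = 9p + 7(1−p), so p = 1/3.
Similarly General Y's optimal q on defend A is 1/3, and the value is 5·(1/3) + (9)·(2/3) = 23/3.

23/3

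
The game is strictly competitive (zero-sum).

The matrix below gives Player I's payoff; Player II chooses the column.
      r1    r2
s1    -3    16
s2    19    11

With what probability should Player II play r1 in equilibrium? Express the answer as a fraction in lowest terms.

5/27

Row minima are -3 and 11, so Player I's maximin is 11; column maxima are 19 and 16, so Player II's minimax is 16. These differ, so the equilibrium is in mixed strategies.
Let Player II play r1 with probability q. Player I is indifferent when −3q + 16(1−q) = 19q + 11(1−q), giving q = 5/27.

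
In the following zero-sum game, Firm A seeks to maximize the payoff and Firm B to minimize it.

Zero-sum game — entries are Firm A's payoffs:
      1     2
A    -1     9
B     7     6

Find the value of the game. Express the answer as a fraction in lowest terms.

Row minima are -1 and 6, so Firm A's maximin is 6; column maxima are 7 and 9, so Firm B's minimax is 7. These differ, so the equilibrium is in mixed strategies.
Let Firm A play A with probability p. Firm B is indifferent when −p + 7(1−p) = 9p + 6(1−p), giving p = 1/11.
Let Firm B play 1 with probability q. Firm A is indifferent when −q + 9(1−q) = 7q + 6(1−q), giving q = 3/11.
The value is -1·(3/11) + (9)·(8/11) = 69/11.

69/11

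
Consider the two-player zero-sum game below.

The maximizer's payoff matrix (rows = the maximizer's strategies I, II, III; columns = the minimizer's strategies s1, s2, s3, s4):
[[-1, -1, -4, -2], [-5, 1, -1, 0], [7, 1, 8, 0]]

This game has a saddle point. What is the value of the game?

Row minima: -4, -5, 0 → the maximizer's maximin is 0.
Column maxima: 7, 1, 8, 0 → the minimizer's minimax is 0.
They coincide at (III, s4), so the value is 0.

0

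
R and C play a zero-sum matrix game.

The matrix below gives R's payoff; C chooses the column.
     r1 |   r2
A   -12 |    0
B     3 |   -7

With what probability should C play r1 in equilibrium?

Row minima are -12 and -7, so R's maximin is -7; column maxima are 3 and 0, so C's minimax is 0. These differ, so the equilibrium is in mixed strategies.
Let C play r1 with probability q. R is indifferent when −12q = 3q − 7(1−q), giving q = 7/22.

7/22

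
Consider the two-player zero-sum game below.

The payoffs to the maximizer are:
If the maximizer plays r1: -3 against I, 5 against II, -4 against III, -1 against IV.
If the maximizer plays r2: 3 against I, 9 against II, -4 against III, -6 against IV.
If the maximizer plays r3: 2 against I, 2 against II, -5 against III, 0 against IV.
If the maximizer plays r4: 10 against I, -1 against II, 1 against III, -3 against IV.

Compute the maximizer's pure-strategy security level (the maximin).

-3

The worst-case payoff for each row is r1: -4, r2: -6, r3: -5, r4: -3.
The best of these is -3.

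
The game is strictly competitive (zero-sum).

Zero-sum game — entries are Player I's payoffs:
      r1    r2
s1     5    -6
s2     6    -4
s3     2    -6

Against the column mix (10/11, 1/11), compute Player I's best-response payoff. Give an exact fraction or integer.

s1: (5)·(10/11) + (-6)·(1/11) = 4.
s2: (6)·(10/11) + (-4)·(1/11) = 56/11.
s3: (2)·(10/11) + (-6)·(1/11) = 14/11.
The best pure response is s2 with expected payoff 56/11.

56/11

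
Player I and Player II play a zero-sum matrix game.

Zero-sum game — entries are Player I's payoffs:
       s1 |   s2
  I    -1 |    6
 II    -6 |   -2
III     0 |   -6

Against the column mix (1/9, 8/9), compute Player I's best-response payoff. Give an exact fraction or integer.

I: (-1)·(1/9) + (6)·(8/9) = 47/9.
II: (-6)·(1/9) + (-2)·(8/9) = -22/9.
III: (0)·(1/9) + (-6)·(8/9) = -16/3.
The best pure response is I with expected payoff 47/9.

47/9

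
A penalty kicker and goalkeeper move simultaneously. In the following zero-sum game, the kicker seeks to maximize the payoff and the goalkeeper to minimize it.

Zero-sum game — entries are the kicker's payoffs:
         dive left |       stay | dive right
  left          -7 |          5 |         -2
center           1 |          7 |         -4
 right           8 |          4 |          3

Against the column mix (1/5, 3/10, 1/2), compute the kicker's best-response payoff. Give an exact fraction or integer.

43/10

left: (-7)·(1/5) + (5)·(3/10) + (-2)·(1/2) = -9/10.
center: (1)·(1/5) + (7)·(3/10) + (-4)·(1/2) = 3/10.
right: (8)·(1/5) + (4)·(3/10) + (3)·(1/2) = 43/10.
The best pure response is right with expected payoff 43/10.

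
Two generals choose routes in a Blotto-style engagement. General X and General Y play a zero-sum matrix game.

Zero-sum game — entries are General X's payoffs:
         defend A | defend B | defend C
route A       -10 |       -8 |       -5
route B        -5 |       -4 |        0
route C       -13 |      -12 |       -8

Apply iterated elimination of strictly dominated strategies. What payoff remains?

Column defend B is strictly dominated by defend A for General Y (-10<-8, -5<-4, -13<-12); eliminate defend B.
Column defend C is strictly dominated by defend A for General Y (-10<-5, -5<0, -13<-8); eliminate defend C.
Row route A is strictly dominated by row route B (-5>-10); eliminate route A.
Row route C is strictly dominated by row route B (-5>-13); eliminate route C.
Only (route B, defend A) remains, with payoff -5.

-5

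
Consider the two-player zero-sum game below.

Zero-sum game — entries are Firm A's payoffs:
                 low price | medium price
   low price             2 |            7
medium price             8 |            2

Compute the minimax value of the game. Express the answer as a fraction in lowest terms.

52/11

Row minima are 2 and 2, so Firm A's maximin is 2; column maxima are 8 and 7, so Firm B's minimax is 7. These differ, so the equilibrium is in mixed strategies.
Let Firm A play low price with probability p. Firm B is indifferent when 2p + 8(1−p) = 7p + 2(1−p), giving p = 6/11.
Let Firm B play low price with probability q. Firm A is indifferent when 2q + 7(1−q) = 8q + 2(1−q), giving q = 5/11.
The value is 2·(5/11) + (7)·(6/11) = 52/11.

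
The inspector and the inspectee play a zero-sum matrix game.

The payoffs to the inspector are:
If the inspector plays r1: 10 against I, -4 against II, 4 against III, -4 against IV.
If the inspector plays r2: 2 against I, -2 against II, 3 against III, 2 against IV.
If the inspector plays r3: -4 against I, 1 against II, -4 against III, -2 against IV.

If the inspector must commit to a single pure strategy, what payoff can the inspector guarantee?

The worst-case payoff for each row is r1: -4, r2: -2, r3: -4.
The best of these is -2.

-2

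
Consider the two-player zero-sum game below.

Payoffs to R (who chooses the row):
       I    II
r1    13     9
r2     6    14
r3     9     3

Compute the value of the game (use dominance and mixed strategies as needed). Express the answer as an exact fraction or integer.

32/3

Row r3 is strictly dominated by row r1, so R never plays it.
The remaining 2×2 game on (r1, r2) × (I, II) has no saddle point. Let R play r1 with probability p; indifference gives 13p + 6(1−p) = 9p + 14(1−p), so p = 2/3.
Similarly C's optimal q on I is 5/12, and the value is 13·(5/12) + (9)·(7/12) = 32/3.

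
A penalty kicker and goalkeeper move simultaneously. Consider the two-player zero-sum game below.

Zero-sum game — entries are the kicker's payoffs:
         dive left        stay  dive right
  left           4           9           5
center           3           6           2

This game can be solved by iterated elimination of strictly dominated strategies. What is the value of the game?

Row center is strictly dominated by row left (4>3, 9>6, 5>2); eliminate center.
Column stay is strictly dominated by dive left for the goalkeeper (4<9); eliminate stay.
Column dive right is strictly dominated by dive left for the goalkeeper (4<5); eliminate dive right.
Only (left, dive left) remains, with payoff 4.

4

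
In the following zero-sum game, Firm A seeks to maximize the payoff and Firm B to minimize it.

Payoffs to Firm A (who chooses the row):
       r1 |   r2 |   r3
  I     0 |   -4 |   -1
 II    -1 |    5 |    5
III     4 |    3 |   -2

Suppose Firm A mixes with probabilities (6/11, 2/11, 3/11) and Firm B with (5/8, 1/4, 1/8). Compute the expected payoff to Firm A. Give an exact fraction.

19/44

Against (5/8, 1/4, 1/8), each row's expected payoff is I: -9/8; II: 5/4; III: 3.
Taking the (6/11, 2/11, 3/11)-weighted average: (6/11)·(-9/8) + (2/11)·(5/4) + (3/11)·(3) = 19/44.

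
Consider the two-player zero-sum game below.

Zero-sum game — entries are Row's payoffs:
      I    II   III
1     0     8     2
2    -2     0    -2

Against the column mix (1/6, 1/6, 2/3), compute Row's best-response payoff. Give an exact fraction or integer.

8/3

1: (0)·(1/6) + (8)·(1/6) + (2)·(2/3) = 8/3.
2: (-2)·(1/6) + (0)·(1/6) + (-2)·(2/3) = -5/3.
The best pure response is 1 with expected payoff 8/3.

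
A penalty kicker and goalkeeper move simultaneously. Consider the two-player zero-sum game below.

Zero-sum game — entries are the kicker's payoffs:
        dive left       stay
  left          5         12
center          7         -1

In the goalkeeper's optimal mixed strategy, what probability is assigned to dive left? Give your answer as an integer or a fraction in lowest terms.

Row minima are 5 and -1, so the kicker's maximin is 5; column maxima are 7 and 12, so the goalkeeper's minimax is 7. These differ, so the equilibrium is in mixed strategies.
Let the goalkeeper play dive left with probability q. The kicker is indifferent when 5q + 12(1−q) = 7q − (1−q), giving q = 13/15.

13/15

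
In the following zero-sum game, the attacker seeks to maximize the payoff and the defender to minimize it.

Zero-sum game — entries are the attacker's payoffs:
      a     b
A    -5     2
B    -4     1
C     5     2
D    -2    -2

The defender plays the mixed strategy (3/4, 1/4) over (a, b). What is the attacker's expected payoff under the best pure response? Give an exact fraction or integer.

17/4

A: (-5)·(3/4) + (2)·(1/4) = -13/4.
B: (-4)·(3/4) + (1)·(1/4) = -11/4.
C: (5)·(3/4) + (2)·(1/4) = 17/4.
D: (-2)·(3/4) + (-2)·(1/4) = -2.
The best pure response is C with expected payoff 17/4.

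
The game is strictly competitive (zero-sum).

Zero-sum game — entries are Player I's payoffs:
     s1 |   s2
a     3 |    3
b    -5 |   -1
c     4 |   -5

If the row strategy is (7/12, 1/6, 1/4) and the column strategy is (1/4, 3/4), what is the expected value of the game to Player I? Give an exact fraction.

Against (1/4, 3/4), each row's expected payoff is a: 3; b: -2; c: -11/4.
Taking the (7/12, 1/6, 1/4)-weighted average: (7/12)·(3) + (1/6)·(-2) + (1/4)·(-11/4) = 35/48.

35/48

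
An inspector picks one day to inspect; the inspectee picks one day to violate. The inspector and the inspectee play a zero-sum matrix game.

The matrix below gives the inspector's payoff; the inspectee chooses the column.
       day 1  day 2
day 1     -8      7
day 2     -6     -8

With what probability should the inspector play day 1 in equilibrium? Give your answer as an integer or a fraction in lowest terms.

Row minima are -8 and -8, so the inspector's maximin is -8; column maxima are -6 and 7, so the inspectee's minimax is -6. These differ, so the equilibrium is in mixed strategies.
Let the inspector play day 1 with probability p. The inspectee is indifferent when −8p − 6(1−p) = 7p − 8(1−p), giving p = 2/17.

2/17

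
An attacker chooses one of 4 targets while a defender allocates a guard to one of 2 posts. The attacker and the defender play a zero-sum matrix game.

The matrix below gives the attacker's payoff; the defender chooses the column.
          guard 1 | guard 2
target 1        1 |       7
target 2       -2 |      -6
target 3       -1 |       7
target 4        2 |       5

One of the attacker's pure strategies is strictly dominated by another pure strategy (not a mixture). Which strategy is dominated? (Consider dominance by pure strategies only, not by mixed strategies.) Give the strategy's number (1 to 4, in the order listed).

2

Compare target 2 with target 1: 1 > -2, 7 > -6.
So target 1 strictly dominates target 2 for the attacker; target 2 is strictly dominated.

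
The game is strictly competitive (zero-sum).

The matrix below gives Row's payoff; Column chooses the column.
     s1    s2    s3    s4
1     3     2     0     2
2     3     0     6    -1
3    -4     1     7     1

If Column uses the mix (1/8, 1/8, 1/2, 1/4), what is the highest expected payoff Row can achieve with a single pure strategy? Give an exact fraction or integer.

1: (3)·(1/8) + (2)·(1/8) + (0)·(1/2) + (2)·(1/4) = 9/8.
2: (3)·(1/8) + (0)·(1/8) + (6)·(1/2) + (-1)·(1/4) = 25/8.
3: (-4)·(1/8) + (1)·(1/8) + (7)·(1/2) + (1)·(1/4) = 27/8.
The best pure response is 3 with expected payoff 27/8.

27/8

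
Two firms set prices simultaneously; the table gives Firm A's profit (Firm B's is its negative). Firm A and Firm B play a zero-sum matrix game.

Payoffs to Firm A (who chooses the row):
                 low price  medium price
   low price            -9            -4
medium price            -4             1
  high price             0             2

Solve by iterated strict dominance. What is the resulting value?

Row low price is strictly dominated by row medium price (-4>-9, 1>-4); eliminate low price.
Column medium price is strictly dominated by low price for Firm B (-4<1, 0<2); eliminate medium price.
Row medium price is strictly dominated by row high price (0>-4); eliminate medium price.
Only (high price, low price) remains, with payoff 0.

0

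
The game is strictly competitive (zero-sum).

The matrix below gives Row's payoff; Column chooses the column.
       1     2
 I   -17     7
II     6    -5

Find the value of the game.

Row minima are -17 and -5, so Row's maximin is -5; column maxima are 6 and 7, so Column's minimax is 6. These differ, so the equilibrium is in mixed strategies.
Let Row play I with probability p. Column is indifferent when −17p + 6(1−p) = 7p − 5(1−p), giving p = 11/35.
Let Column play 1 with probability q. Row is indifferent when −17q + 7(1−q) = 6q − 5(1−q), giving q = 12/35.
The value is -17·(12/35) + (7)·(23/35) = -43/35.

-43/35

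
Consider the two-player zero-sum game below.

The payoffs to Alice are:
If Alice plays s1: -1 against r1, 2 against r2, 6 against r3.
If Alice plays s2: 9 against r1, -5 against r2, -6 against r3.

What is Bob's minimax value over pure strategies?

The worst case (largest entry) in each column is r1: 9, r2: 2, r3: 6.
The best (smallest) of these is 2.

2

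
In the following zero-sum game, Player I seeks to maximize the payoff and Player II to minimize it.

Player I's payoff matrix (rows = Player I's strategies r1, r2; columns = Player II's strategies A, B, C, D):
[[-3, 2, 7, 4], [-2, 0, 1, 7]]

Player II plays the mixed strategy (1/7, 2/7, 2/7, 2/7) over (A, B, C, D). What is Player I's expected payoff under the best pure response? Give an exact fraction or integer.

r1: (-3)·(1/7) + (2)·(2/7) + (7)·(2/7) + (4)·(2/7) = 23/7.
r2: (-2)·(1/7) + (0)·(2/7) + (1)·(2/7) + (7)·(2/7) = 2.
The best pure response is r1 with expected payoff 23/7.

23/7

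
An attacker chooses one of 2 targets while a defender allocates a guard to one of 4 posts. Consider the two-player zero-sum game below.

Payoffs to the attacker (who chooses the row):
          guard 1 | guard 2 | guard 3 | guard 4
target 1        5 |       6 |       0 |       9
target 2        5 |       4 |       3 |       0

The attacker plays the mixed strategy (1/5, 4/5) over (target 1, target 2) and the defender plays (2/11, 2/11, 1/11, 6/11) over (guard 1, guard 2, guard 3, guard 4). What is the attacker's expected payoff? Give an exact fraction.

Against (2/11, 2/11, 1/11, 6/11), each row's expected payoff is target 1: 76/11; target 2: 21/11.
Taking the (1/5, 4/5)-weighted average: (1/5)·(76/11) + (4/5)·(21/11) = 32/11.

32/11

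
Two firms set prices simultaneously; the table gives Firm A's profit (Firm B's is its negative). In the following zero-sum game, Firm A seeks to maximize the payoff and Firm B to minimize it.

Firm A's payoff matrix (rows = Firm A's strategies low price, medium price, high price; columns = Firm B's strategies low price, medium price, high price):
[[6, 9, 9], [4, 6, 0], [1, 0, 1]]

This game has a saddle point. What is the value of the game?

Row minima: 6, 0, 0 → Firm A's maximin is 6.
Column maxima: 6, 9, 9 → Firm B's minimax is 6.
They coincide at (low price, low price), so the value is 6.

6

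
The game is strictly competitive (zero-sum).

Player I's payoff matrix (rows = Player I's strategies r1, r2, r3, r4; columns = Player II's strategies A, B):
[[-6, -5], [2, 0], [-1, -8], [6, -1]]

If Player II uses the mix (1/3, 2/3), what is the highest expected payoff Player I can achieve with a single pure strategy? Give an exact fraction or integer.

4/3

r1: (-6)·(1/3) + (-5)·(2/3) = -16/3.
r2: (2)·(1/3) + (0)·(2/3) = 2/3.
r3: (-1)·(1/3) + (-8)·(2/3) = -17/3.
r4: (6)·(1/3) + (-1)·(2/3) = 4/3.
The best pure response is r4 with expected payoff 4/3.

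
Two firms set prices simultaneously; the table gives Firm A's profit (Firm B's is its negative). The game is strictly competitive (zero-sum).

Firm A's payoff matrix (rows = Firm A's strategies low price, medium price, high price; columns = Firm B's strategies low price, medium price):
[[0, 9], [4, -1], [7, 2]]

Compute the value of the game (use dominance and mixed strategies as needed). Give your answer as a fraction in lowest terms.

9/2

Row medium price is strictly dominated by row high price, so Firm A never plays it.
The remaining 2×2 game on (low price, high price) × (low price, medium price) has no saddle point. Let Firm A play low price with probability p; indifference gives 7(1−p) = 9p + 2(1−p), so p = 5/14.
Similarly Firm B's optimal q on low price is 1/2, and the value is 0·(1/2) + (9)·(1/2) = 9/2.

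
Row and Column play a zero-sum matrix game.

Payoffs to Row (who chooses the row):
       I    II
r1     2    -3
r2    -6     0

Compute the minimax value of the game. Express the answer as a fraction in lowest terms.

-18/11

Row minima are -3 and -6, so Row's maximin is -3; column maxima are 2 and 0, so Column's minimax is 0. These differ, so the equilibrium is in mixed strategies.
Let Row play r1 with probability p. Column is indifferent when 2p − 6(1−p) = −3p, giving p = 6/11.
Let Column play I with probability q. Row is indifferent when 2q − 3(1−q) = −6q, giving q = 3/11.
The value is 2·(3/11) + (-3)·(8/11) = -18/11.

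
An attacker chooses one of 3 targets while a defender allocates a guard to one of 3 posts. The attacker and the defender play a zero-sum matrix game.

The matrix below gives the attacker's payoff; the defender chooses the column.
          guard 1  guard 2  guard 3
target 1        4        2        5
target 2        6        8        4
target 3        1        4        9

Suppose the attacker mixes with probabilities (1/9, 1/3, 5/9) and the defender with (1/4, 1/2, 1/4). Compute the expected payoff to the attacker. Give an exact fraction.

Against (1/4, 1/2, 1/4), each row's expected payoff is target 1: 13/4; target 2: 13/2; target 3: 9/2.
Taking the (1/9, 1/3, 5/9)-weighted average: (1/9)·(13/4) + (1/3)·(13/2) + (5/9)·(9/2) = 181/36.

181/36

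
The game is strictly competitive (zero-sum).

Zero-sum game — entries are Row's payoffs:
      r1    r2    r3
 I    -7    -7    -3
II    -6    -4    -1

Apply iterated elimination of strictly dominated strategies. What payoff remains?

-6

Row I is strictly dominated by row II (-6>-7, -4>-7, -1>-3); eliminate I.
Column r2 is strictly dominated by r1 for Column (-6<-4); eliminate r2.
Column r3 is strictly dominated by r1 for Column (-6<-1); eliminate r3.
Only (II, r1) remains, with payoff -6.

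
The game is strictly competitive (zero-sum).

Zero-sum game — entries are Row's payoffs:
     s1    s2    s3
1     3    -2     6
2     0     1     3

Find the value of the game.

1/2

Column s3 is strictly dominated by s1 for Column (it gives Row more in every row).
The remaining 2×2 game on (1, 2) × (s1, s2) has no saddle point. Let Row play 1 with probability p; indifference gives 3p = −2p + (1−p), so p = 1/6.
Similarly Column's optimal q on s1 is 1/2, and the value is 3·(1/2) + (-2)·(1/2) = 1/2.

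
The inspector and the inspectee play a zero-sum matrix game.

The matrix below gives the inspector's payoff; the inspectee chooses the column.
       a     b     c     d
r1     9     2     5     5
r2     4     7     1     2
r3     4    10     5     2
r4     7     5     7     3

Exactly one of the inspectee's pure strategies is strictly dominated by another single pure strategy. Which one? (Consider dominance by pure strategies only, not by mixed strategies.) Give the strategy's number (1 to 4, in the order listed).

1

The inspectee prefers columns that give the inspector less. Compare a with d: 5 < 9, 2 < 4, 2 < 4, 3 < 7.
So d strictly dominates a for the inspectee; a is strictly dominated.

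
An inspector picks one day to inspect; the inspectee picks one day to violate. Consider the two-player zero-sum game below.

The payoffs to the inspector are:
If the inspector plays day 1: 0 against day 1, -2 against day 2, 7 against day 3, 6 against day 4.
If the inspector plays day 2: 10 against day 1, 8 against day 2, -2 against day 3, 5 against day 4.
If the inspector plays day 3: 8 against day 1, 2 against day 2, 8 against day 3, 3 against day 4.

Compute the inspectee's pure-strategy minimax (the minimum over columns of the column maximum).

6

The worst case (largest entry) in each column is day 1: 10, day 2: 8, day 3: 8, day 4: 6.
The best (smallest) of these is 6.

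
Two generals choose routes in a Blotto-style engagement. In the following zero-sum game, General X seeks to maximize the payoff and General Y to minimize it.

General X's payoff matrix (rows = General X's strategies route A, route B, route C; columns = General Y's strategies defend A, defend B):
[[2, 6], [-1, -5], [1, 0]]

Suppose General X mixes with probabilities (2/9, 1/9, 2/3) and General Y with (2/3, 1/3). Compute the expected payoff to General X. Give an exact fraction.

25/27

Against (2/3, 1/3), each row's expected payoff is route A: 10/3; route B: -7/3; route C: 2/3.
Taking the (2/9, 1/9, 2/3)-weighted average: (2/9)·(10/3) + (1/9)·(-7/3) + (2/3)·(2/3) = 25/27.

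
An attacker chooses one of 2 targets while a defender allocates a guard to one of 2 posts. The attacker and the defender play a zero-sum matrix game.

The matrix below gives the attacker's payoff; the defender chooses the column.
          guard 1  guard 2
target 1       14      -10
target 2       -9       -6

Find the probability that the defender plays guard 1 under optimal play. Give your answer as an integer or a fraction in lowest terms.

Row minima are -10 and -9, so the attacker's maximin is -9; column maxima are 14 and -6, so the defender's minimax is -6. These differ, so the equilibrium is in mixed strategies.
Let the defender play guard 1 with probability q. The attacker is indifferent when 14q − 10(1−q) = −9q − 6(1−q), giving q = 4/27.

4/27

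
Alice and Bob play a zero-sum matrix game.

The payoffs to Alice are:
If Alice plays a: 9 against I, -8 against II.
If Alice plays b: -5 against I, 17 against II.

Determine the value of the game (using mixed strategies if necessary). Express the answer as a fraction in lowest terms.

Row minima are -8 and -5, so Alice's maximin is -5; column maxima are 9 and 17, so Bob's minimax is 9. These differ, so the equilibrium is in mixed strategies.
Let Alice play a with probability p. Bob is indifferent when 9p − 5(1−p) = −8p + 17(1−p), giving p = 22/39.
Let Bob play I with probability q. Alice is indifferent when 9q − 8(1−q) = −5q + 17(1−q), giving q = 25/39.
The value is 9·(25/39) + (-8)·(14/39) = 113/39.

113/39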